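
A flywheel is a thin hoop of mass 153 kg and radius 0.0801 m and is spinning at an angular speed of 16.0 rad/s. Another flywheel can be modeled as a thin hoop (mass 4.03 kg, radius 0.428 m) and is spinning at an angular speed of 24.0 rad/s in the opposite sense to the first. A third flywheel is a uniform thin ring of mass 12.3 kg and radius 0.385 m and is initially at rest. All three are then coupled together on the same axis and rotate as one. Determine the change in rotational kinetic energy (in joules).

ΔKE ≈ -338 J

No external torque acts about the common axis, so total angular momentum is conserved.
Moments of inertia: I_A = (153)(0.0801)² = 0.9816 kg·m²; I_B = (4.03)(0.428)² = 0.7382 kg·m²; I_C = (12.3)(0.385)² = 1.823 kg·m².
Taking A's sense as positive: L = (0.9816)(16.0) − (0.7382)(24.0) = -2.011 kg·m²·rad/s.
Combined I = 0.9816 + 0.7382 + 1.823 = 3.543 kg·m².
ω_f = L / I = -2.011 / 3.543 = -0.5676 rad/s.
KE_i = ½ΣIω² = 338.3 J; KE_f = ½(3.543)(0.5676)² = 0.5708 J.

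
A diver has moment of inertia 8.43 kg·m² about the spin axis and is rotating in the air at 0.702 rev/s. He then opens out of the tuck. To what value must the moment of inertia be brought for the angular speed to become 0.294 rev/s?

I₂ ≈ 20.1 kg·m²

With no external torque about the axis, L is conserved: I₁ω₁ = I₂ω₂.
I₂ = I₁ω₁ / ω₂ = (8.43)(0.702) / (0.294) = 20.13 kg·m².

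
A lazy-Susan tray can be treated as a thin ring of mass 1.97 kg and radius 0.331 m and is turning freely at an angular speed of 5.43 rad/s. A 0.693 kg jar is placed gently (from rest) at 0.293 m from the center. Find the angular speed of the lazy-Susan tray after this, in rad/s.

No external torque acts about the center; L_before = L_after.
I_p = (1.97)(0.331)² = 0.2158 kg·m².
Added inertia Σmr² = (0.693)(0.293)² = 0.05949 kg·m²; I_f = 0.2158 + 0.05949 = 0.2753 kg·m².
ω_f = I_p ω_i / I_f = (0.2158)(5.43) / 0.2753 = 4.257 rad/s.

ω_f ≈ 4.26 rad/s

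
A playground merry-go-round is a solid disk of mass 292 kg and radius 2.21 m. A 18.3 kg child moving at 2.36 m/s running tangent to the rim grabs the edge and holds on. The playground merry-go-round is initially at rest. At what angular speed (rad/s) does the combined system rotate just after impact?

|ω_f| ≈ 0.119 rad/s

About the axle the impulsive forces during the collision are internal, so angular momentum about that axis is conserved.
I_p = ½(292)(2.21)² = 713.1 kg·m². Taking the sense of the child's angular momentum as positive, L_{child} = m v R = (18.3)(2.36)(2.21) = 95.45 kg·m²/s.
L_i = 0 + 95.45 = 95.45 kg·m²/s.
After sticking, I_f = I_p + m R² = 713.1 + (18.3)(2.21)² = 802.5 kg·m².
ω_f = L_i / I_f = 95.45 / 802.5 = 0.1189 rad/s.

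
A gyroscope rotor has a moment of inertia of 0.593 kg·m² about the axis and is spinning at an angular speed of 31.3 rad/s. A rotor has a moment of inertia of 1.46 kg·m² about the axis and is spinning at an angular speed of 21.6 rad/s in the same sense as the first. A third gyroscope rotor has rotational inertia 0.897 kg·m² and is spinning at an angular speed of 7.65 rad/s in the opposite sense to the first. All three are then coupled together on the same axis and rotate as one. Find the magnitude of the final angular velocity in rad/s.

No external torque acts about the common axis, so total angular momentum is conserved.
Taking A's sense as positive: L = (0.5930)(31.3) + (1.460)(21.6) − (0.8970)(7.65) = 43.23 kg·m²·rad/s.
Combined I = 0.5930 + 1.460 + 0.8970 = 2.950 kg·m².
ω_f = L / I = 43.23 / 2.950 = 14.66 rad/s.

|ω_f| ≈ 14.7 rad/s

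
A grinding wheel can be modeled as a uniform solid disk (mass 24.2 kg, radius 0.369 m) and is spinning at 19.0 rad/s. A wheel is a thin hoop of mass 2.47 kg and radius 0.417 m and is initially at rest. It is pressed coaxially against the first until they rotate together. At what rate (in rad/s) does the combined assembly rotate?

|ω_f| ≈ 15.1 rad/s

No external torque acts about the common axis, so total angular momentum is conserved.
Moments of inertia: I_A = ½(24.2)(0.369)² = 1.648 kg·m²; I_B = (2.47)(0.417)² = 0.4295 kg·m².
Taking A's sense as positive: L = (1.648)(19.0) = 31.30 kg·m²·rad/s.
Combined I = 1.648 + 0.4295 = 2.077 kg·m².
ω_f = L / I = 31.30 / 2.077 = 15.07 rad/s.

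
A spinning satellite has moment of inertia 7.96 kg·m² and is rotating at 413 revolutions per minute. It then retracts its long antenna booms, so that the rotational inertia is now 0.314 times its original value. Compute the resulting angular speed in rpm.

ω₂ ≈ 1320 rpm

No external torque acts about the spin axis, so angular momentum is conserved.
I₂ = 0.314 × 7.96 = 2.499 kg·m².
ω₂ = I₁ω₁ / I₂ = (7.960)(413 rpm) / (2.499) = 1315 rpm.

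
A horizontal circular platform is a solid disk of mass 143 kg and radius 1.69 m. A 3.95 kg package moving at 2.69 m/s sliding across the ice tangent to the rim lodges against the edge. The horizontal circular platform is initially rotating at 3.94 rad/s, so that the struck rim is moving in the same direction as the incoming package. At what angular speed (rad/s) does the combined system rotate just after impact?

About the central axle the impulsive forces during the collision are internal, so angular momentum about that axis is conserved.
I_p = ½(143)(1.69)² = 204.2 kg·m². Taking the sense of the package's angular momentum as positive, L_{package} = m v R = (3.95)(2.69)(1.69) = 17.96 kg·m²/s.
L_i = +I_p ω_p + m v R = +(204.2)(3.94) + 17.96 = 822.5 kg·m²/s.
After sticking, I_f = I_p + m R² = 204.2 + (3.95)(1.69)² = 215.5 kg·m².
ω_f = L_i / I_f = 822.5 / 215.5 = 3.817 rad/s.

|ω_f| ≈ 3.82 rad/s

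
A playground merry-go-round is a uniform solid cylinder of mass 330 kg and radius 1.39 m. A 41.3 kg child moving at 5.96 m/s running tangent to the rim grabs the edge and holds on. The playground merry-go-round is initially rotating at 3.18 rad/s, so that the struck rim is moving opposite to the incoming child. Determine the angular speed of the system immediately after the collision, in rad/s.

About the axle the impulsive forces during the collision are internal, so angular momentum about that axis is conserved.
I_p = ½(330)(1.39)² = 318.8 kg·m². Taking the sense of the child's angular momentum as positive, L_{child} = m v R = (41.3)(5.96)(1.39) = 342.1 kg·m²/s.
L_i = −I_p ω_p + m v R = −(318.8)(3.18) + 342.1 = -671.6 kg·m²/s.
After sticking, I_f = I_p + m R² = 318.8 + (41.3)(1.39)² = 398.6 kg·m².
ω_f = L_i / I_f = -671.6 / 398.6 = -1.685 rad/s.

|ω_f| ≈ 1.68 rad/s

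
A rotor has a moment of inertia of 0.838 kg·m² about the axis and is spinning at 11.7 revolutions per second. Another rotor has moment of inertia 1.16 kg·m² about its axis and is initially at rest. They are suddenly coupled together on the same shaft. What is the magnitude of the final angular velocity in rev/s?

|ω_f| ≈ 4.91 rev/s

No external torque acts about the common axis, so total angular momentum is conserved.
Taking A's sense as positive: L = (0.8380)(11.7) = 9.805 kg·m²·rev/s.
Combined I = 0.8380 + 1.160 = 1.998 kg·m².
ω_f = L / I = 9.805 / 1.998 = 4.907 rev/s.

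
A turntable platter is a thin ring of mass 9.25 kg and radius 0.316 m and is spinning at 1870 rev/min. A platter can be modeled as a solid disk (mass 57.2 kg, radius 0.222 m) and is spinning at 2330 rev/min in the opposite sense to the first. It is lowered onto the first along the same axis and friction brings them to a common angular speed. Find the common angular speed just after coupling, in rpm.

The coupling torques are internal; angular momentum about the shared axis is conserved.
Moments of inertia: I_A = (9.25)(0.316)² = 0.9237 kg·m²; I_B = ½(57.2)(0.222)² = 1.410 kg·m².
Taking A's sense as positive: L = (0.9237)(1870) − (1.410)(2330) = -1557 kg·m²·rpm.
Combined I = 0.9237 + 1.410 = 2.333 kg·m².
ω_f = L / I = -1557 / 2.333 = -667.3 rpm.

|ω_f| ≈ 667 rpm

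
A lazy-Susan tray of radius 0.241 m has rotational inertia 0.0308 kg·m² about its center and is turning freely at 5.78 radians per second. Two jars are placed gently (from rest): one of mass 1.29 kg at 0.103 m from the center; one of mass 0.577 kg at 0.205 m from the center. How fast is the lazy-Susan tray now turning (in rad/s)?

ω_f ≈ 2.59 rad/s

No external torque acts about the center; L_before = L_after.
Added inertia Σmr² = (1.29)(0.103)² + (0.577)(0.205)² = 0.03793 kg·m²; I_f = 0.03080 + 0.03793 = 0.06873 kg·m².
ω_f = I_p ω_i / I_f = (0.03080)(5.78) / 0.06873 = 2.590 rad/s.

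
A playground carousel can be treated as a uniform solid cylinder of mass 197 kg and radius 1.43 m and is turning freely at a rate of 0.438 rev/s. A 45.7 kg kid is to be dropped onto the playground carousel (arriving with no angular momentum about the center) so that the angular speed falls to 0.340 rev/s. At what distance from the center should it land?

r ≈ 1.13 m

No external torque acts about the center; L_before = L_after.
I_p = ½(197)(1.43)² = 201.4 kg·m².
I_p ω_i = (I_p + m r²) ω_f ⇒ m r² = I_p(ω_i/ω_f − 1) = 201.4(0.438/0.340 − 1) = 58.06 kg·m².
r = √(58.06/45.7) = 1.127 m.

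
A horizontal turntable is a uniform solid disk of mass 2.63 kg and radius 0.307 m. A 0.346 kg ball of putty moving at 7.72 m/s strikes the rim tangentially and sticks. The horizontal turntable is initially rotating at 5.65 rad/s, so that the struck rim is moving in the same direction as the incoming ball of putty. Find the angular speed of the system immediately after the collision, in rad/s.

The axle reaction passes through the axle and exerts no torque about it; angular momentum about the axle is conserved through the impact.
I_p = ½(2.63)(0.307)² = 0.1239 kg·m². Taking the sense of the ball of putty's angular momentum as positive, L_{ball} = m v R = (0.346)(7.72)(0.307) = 0.8200 kg·m²/s.
L_i = +I_p ω_p + m v R = +(0.1239)(5.65) + 0.8200 = 1.520 kg·m²/s.
After sticking, I_f = I_p + m R² = 0.1239 + (0.346)(0.307)² = 0.1565 kg·m².
ω_f = L_i / I_f = 1.520 / 0.1565 = 9.711 rad/s.

|ω_f| ≈ 9.71 rad/s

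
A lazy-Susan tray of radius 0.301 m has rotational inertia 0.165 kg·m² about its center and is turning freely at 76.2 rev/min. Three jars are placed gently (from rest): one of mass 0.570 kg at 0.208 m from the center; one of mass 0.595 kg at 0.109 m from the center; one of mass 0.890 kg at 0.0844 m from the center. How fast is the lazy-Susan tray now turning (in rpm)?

ω_f ≈ 61.9 rpm

The added mass arrives with no angular momentum about the center, and any external torque about the center is negligible, so the system's angular momentum is conserved.
Added inertia Σmr² = (0.570)(0.208)² + (0.595)(0.109)² + (0.890)(0.0844)² = 0.03807 kg·m²; I_f = 0.1650 + 0.03807 = 0.2031 kg·m².
ω_f = I_p ω_i / I_f = (0.1650)(76.2) / 0.2031 = 61.91 rpm.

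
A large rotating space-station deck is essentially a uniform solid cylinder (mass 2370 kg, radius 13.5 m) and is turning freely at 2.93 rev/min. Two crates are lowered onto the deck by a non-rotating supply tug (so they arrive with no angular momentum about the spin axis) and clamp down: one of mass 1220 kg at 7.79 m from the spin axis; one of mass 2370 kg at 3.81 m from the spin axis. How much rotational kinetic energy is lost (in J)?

No external torque acts about the spin axis; L_before = L_after.
I_p = ½(2370)(13.5)² = 2.160e+05 kg·m².
Added inertia Σmr² = (1220)(7.79)² + (2370)(3.81)² = 1.084e+05 kg·m²; I_f = 2.160e+05 + 1.084e+05 = 3.244e+05 kg·m².
ω_f = I_p ω_i / I_f = (2.160e+05)(2.93) / 3.244e+05 = 1.951 rpm.
KE_i = ½(2.160e+05)(0.3068 rad/s)² = 10170 J; KE_f = ½(3.244e+05)(0.2043)² = 6768 J.

energy lost ≈ 3400 J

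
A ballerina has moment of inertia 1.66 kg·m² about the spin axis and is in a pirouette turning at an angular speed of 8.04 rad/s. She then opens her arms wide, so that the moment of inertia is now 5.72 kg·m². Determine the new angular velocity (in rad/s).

ω₂ ≈ 2.33 rad/s

Angular momentum about the spin axis is conserved since the torque about it is zero.
ω₂ = I₁ω₁ / I₂ = (1.660)(8.04 rad/s) / (5.720) = 2.333 rad/s.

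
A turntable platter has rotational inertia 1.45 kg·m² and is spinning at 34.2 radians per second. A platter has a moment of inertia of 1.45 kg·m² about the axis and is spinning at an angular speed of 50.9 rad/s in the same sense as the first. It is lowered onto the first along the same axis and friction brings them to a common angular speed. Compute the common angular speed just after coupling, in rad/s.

No external torque acts about the common axis, so total angular momentum is conserved.
Taking A's sense as positive: L = (1.450)(34.2) + (1.450)(50.9) = 123.4 kg·m²·rad/s.
Combined I = 1.450 + 1.450 = 2.900 kg·m².
ω_f = L / I = 123.4 / 2.900 = 42.55 rad/s.

|ω_f| ≈ 42.5 rad/s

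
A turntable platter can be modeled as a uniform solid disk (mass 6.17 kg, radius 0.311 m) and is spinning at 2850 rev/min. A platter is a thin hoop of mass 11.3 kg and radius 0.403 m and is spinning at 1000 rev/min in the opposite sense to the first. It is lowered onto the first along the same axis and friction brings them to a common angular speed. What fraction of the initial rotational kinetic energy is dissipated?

The coupling torques are internal; angular momentum about the shared axis is conserved.
Moments of inertia: I_A = ½(6.17)(0.311)² = 0.2984 kg·m²; I_B = (11.3)(0.403)² = 1.835 kg·m².
Taking A's sense as positive: L = (0.2984)(2850) − (1.835)(1000) = -984.8 kg·m²·rpm.
Combined I = 0.2984 + 1.835 = 2.134 kg·m².
ω_f = L / I = -984.8 / 2.134 = -461.6 rpm.
KE_i = ½ΣIω² = 23350 J; KE_f = ½(2.134)(48.34)² = 2492 J.
Fraction dissipated = (KE_i − KE_f)/KE_i = 0.8933.

fraction ≈ 0.893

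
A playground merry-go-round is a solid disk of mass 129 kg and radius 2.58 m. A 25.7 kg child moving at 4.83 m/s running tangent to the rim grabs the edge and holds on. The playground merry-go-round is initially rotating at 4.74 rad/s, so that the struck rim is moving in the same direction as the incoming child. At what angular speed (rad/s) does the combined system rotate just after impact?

About the axle the impulsive forces during the collision are internal, so angular momentum about that axis is conserved.
I_p = ½(129)(2.58)² = 429.3 kg·m². Taking the sense of the child's angular momentum as positive, L_{child} = m v R = (25.7)(4.83)(2.58) = 320.3 kg·m²/s.
L_i = +I_p ω_p + m v R = +(429.3)(4.74) + 320.3 = 2355 kg·m²/s.
After sticking, I_f = I_p + m R² = 429.3 + (25.7)(2.58)² = 600.4 kg·m².
ω_f = L_i / I_f = 2355 / 600.4 = 3.923 rad/s.

|ω_f| ≈ 3.92 rad/s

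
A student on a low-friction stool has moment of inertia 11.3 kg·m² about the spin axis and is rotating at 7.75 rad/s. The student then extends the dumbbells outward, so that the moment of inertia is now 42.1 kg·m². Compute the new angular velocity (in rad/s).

ω₂ ≈ 2.08 rad/s

With no external torque about the axis, L is conserved: I₁ω₁ = I₂ω₂.
ω₂ = I₁ω₁ / I₂ = (11.30)(7.75 rad/s) / (42.10) = 2.080 rad/s.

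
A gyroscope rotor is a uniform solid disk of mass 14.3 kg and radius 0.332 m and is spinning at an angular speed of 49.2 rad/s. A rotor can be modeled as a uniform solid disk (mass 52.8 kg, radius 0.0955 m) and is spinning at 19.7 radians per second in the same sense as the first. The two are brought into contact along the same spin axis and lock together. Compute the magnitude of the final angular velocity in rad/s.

No external torque acts about the common axis, so total angular momentum is conserved.
Moments of inertia: I_A = ½(14.3)(0.332)² = 0.7881 kg·m²; I_B = ½(52.8)(0.0955)² = 0.2408 kg·m².
Taking A's sense as positive: L = (0.7881)(49.2) + (0.2408)(19.7) = 43.52 kg·m²·rad/s.
Combined I = 0.7881 + 0.2408 = 1.029 kg·m².
ω_f = L / I = 43.52 / 1.029 = 42.30 rad/s.

|ω_f| ≈ 42.3 rad/s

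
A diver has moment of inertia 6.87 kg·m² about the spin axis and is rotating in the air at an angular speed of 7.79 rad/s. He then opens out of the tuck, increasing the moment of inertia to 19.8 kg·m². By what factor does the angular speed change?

ω₂/ω₁ ≈ 0.347

No external torque acts about the spin axis, so angular momentum is conserved.
ω₂/ω₁ = I₁/I₂ = 6.870 / 19.80 = 0.3470.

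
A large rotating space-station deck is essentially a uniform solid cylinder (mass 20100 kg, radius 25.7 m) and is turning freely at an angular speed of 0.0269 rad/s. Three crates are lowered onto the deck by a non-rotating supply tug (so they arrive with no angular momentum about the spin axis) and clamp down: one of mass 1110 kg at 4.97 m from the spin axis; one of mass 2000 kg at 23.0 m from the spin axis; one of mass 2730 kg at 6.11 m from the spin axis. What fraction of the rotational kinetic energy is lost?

fraction ≈ 0.152

The added mass arrives with no angular momentum about the spin axis, and any external torque about the spin axis is negligible, so the system's angular momentum is conserved.
I_p = ½(20100)(25.7)² = 6.638e+06 kg·m².
Added inertia Σmr² = (1110)(4.97)² + (2000)(23.0)² + (2730)(6.11)² = 1.187e+06 kg·m²; I_f = 6.638e+06 + 1.187e+06 = 7.825e+06 kg·m².
ω_f = I_p ω_i / I_f = (6.638e+06)(0.0269) / 7.825e+06 = 0.02282 rad/s.
KE_i = ½(6.638e+06)(0.02690 rad/s)² = 2402 J; KE_f = ½(7.825e+06)(0.02282)² = 2037 J.
Fraction lost = 0.1517.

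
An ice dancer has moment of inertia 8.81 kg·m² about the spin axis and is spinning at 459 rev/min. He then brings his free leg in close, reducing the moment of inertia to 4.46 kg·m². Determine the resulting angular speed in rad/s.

ω₂ ≈ 94.9 rad/s

No external torque acts about the spin axis, so angular momentum is conserved.
ω₂ = I₁ω₁ / I₂ = (8.810)(459 rpm) / (4.460) = 906.7 rpm = 94.95 rad/s.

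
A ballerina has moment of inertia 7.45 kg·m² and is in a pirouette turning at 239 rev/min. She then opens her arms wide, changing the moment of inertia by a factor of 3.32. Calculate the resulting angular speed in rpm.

ω₂ ≈ 72.0 rpm

No external torque acts about the spin axis, so angular momentum is conserved.
I₂ = 3.32 × 7.45 = 24.73 kg·m².
ω₂ = I₁ω₁ / I₂ = (7.450)(239 rpm) / (24.73) = 71.99 rpm.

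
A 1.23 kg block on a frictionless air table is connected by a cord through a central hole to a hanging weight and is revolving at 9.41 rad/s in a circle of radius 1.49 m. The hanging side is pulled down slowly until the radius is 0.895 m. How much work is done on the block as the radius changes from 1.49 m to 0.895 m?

No torque about the axis ⇒ m r₁² ω₁ = m r₂² ω₂.
ω₂ = ω₁ (r₁/r₂)² = (9.41)(1.49/0.895)² = 26.08 rad/s.
W = ΔKE = ½m(v₂² − v₁²) = 214.2 J.

W ≈ 214 J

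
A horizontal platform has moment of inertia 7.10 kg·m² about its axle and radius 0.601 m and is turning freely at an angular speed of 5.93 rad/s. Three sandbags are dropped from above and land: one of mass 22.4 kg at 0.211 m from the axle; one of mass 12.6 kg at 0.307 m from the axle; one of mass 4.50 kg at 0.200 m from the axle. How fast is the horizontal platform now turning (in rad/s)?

No external torque acts about the axle; L_before = L_after.
Added inertia Σmr² = (22.4)(0.211)² + (12.6)(0.307)² + (4.50)(0.200)² = 2.365 kg·m²; I_f = 7.100 + 2.365 = 9.465 kg·m².
ω_f = I_p ω_i / I_f = (7.100)(5.93) / 9.465 = 4.448 rad/s.

ω_f ≈ 4.45 rad/s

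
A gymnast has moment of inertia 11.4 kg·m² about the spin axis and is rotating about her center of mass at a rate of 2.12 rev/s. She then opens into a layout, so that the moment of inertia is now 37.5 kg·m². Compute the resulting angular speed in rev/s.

ω₂ ≈ 0.644 rev/s

Angular momentum about the spin axis is conserved since the torque about it is zero.
ω₂ = I₁ω₁ / I₂ = (11.40)(2.12 rev/s) / (37.50) = 0.6445 rev/s.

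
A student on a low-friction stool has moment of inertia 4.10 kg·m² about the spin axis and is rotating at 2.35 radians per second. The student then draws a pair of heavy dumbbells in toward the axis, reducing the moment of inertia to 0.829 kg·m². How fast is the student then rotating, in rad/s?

ω₂ ≈ 11.6 rad/s

Angular momentum about the spin axis is conserved since the torque about it is zero.
ω₂ = I₁ω₁ / I₂ = (4.100)(2.35 rad/s) / (0.8290) = 11.62 rad/s.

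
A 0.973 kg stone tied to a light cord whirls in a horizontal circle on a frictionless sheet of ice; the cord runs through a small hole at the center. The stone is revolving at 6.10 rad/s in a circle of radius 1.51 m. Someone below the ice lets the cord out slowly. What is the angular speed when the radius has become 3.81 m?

The constraining force is radial, so m r² ω about the center is conserved.
ω₂ = ω₁ (r₁/r₂)² = (6.10)(1.51/3.81)² = 0.9582 rad/s.

ω₂ ≈ 0.958 rad/s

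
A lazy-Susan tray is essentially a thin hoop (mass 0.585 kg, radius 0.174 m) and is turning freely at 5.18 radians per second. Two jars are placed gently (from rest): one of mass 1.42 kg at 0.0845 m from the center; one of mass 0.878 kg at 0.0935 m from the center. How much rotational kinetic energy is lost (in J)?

energy lost ≈ 0.119 J

The added mass arrives with no angular momentum about the center, and any external torque about the center is negligible, so the system's angular momentum is conserved.
I_p = (0.585)(0.174)² = 0.01771 kg·m².
Added inertia Σmr² = (1.42)(0.0845)² + (0.878)(0.0935)² = 0.01781 kg·m²; I_f = 0.01771 + 0.01781 = 0.03553 kg·m².
ω_f = I_p ω_i / I_f = (0.01771)(5.18) / 0.03553 = 2.582 rad/s.
KE_i = ½(0.01771)(5.180 rad/s)² = 0.2376 J; KE_f = ½(0.03553)(2.582)² = 0.1185 J.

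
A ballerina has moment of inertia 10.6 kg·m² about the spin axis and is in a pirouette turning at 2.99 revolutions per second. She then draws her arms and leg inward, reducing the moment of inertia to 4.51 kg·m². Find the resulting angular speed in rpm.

No external torque acts about the spin axis, so angular momentum is conserved.
ω₂ = I₁ω₁ / I₂ = (10.60)(2.99 rev/s) / (4.510) = 7.027 rev/s = 421.6 rpm.

ω₂ ≈ 422 rpm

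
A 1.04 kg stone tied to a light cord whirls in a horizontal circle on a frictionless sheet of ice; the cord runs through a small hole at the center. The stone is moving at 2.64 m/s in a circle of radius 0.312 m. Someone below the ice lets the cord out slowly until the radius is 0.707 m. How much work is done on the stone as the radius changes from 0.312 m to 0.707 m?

W ≈ -2.92 J

The only horizontal force on the mass is along the cord (radial), so it exerts no torque about the hole and angular momentum m v r is conserved.
v₂ = v₁ r₁ / r₂ = (2.64)(0.312) / (0.707) = 1.165 m/s.
W = ΔKE = ½m(v₂² − v₁²) = -2.918 J.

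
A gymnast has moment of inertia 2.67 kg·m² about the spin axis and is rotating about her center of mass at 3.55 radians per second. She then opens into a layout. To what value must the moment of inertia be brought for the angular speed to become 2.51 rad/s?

Angular momentum about the spin axis is conserved since the torque about it is zero.
I₂ = I₁ω₁ / ω₂ = (2.67)(3.55) / (2.51) = 3.776 kg·m².

I₂ ≈ 3.78 kg·m²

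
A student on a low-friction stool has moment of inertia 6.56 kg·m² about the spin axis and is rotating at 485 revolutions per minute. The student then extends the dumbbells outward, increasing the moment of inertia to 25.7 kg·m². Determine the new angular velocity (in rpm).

ω₂ ≈ 124 rpm

Angular momentum about the spin axis is conserved since the torque about it is zero.
ω₂ = I₁ω₁ / I₂ = (6.560)(485 rpm) / (25.70) = 123.8 rpm.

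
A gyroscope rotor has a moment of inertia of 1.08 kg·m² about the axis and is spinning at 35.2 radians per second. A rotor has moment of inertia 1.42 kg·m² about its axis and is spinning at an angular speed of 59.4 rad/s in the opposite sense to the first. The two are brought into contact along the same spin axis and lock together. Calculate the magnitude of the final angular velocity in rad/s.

|ω_f| ≈ 18.5 rad/s

The coupling torques are internal; angular momentum about the shared axis is conserved.
Taking A's sense as positive: L = (1.080)(35.2) − (1.420)(59.4) = -46.33 kg·m²·rad/s.
Combined I = 1.080 + 1.420 = 2.500 kg·m².
ω_f = L / I = -46.33 / 2.500 = -18.53 rad/s.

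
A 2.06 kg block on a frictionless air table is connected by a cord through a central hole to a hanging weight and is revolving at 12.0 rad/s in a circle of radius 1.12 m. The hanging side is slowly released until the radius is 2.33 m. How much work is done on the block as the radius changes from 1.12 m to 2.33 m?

W ≈ -143 J

No torque about the axis ⇒ m r₁² ω₁ = m r₂² ω₂.
ω₂ = ω₁ (r₁/r₂)² = (12.0)(1.12/2.33)² = 2.773 rad/s.
W = ΔKE = ½m(v₂² − v₁²) = -143.1 J.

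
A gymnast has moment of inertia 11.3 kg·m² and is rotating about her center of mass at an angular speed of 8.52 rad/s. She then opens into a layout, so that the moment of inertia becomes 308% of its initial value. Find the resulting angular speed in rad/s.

ω₂ ≈ 2.77 rad/s

Angular momentum about the spin axis is conserved since the torque about it is zero.
I₂ = 3.08 × 11.3 = 34.80 kg·m².
ω₂ = I₁ω₁ / I₂ = (11.30)(8.52 rad/s) / (34.80) = 2.766 rad/s.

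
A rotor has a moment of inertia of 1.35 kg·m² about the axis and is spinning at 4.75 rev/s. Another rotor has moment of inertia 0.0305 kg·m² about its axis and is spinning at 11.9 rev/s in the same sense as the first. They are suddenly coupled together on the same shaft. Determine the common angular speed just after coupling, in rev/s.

|ω_f| ≈ 4.91 rev/s

No external torque acts about the common axis, so total angular momentum is conserved.
Taking A's sense as positive: L = (1.350)(4.75) + (0.03050)(11.9) = 6.775 kg·m²·rev/s.
Combined I = 1.350 + 0.03050 = 1.381 kg·m².
ω_f = L / I = 6.775 / 1.381 = 4.908 rev/s.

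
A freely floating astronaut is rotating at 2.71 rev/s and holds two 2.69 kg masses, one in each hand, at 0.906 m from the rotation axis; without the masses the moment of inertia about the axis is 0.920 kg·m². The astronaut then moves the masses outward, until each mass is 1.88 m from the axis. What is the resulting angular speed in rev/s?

Angular momentum about the spin axis is conserved since the torque about it is zero.
I₁ = 0.920 + 2(2.69)(0.906)² = 5.336 kg·m²; I₂ = 0.920 + 2(2.69)(1.88)² = 19.94 kg·m².
ω₂ = I₁ω₁ / I₂ = (5.336)(2.71 rev/s) / (19.94) = 0.7254 rev/s.

ω₂ ≈ 0.725 rev/s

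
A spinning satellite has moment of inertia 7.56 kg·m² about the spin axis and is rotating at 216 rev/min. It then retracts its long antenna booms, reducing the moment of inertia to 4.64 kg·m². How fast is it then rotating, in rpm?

ω₂ ≈ 352 rpm

Angular momentum about the spin axis is conserved since the torque about it is zero.
ω₂ = I₁ω₁ / I₂ = (7.560)(216 rpm) / (4.640) = 351.9 rpm.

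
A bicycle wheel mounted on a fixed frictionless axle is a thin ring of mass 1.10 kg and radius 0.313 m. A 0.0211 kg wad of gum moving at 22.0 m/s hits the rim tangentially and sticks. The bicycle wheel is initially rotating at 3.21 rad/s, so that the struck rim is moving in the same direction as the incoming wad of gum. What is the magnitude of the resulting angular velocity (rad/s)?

|ω_f| ≈ 4.47 rad/s

The axle reaction passes through the axle and exerts no torque about it; angular momentum about the axle is conserved through the impact.
I_p = (1.10)(0.313)² = 0.1078 kg·m². Taking the sense of the wad of gum's angular momentum as positive, L_{wad} = m v R = (0.0211)(22.0)(0.313) = 0.1453 kg·m²/s.
L_i = +I_p ω_p + m v R = +(0.1078)(3.21) + 0.1453 = 0.4912 kg·m²/s.
After sticking, I_f = I_p + m R² = 0.1078 + (0.0211)(0.313)² = 0.1098 kg·m².
ω_f = L_i / I_f = 0.4912 / 0.1098 = 4.472 rad/s.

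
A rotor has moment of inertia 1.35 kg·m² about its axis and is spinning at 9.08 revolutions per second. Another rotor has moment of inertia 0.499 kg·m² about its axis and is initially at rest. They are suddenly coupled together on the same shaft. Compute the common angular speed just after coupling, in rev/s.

|ω_f| ≈ 6.63 rev/s

The coupling torques are internal; angular momentum about the shared axis is conserved.
Taking A's sense as positive: L = (1.350)(9.08) = 12.26 kg·m²·rev/s.
Combined I = 1.350 + 0.4990 = 1.849 kg·m².
ω_f = L / I = 12.26 / 1.849 = 6.630 rev/s.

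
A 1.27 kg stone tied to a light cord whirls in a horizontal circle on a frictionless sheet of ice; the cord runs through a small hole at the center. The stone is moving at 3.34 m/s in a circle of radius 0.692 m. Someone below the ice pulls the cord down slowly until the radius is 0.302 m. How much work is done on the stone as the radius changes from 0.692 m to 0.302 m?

W ≈ 30.1 J

The only horizontal force on the mass is along the cord (radial), so it exerts no torque about the hole and angular momentum m v r is conserved.
v₂ = v₁ r₁ / r₂ = (3.34)(0.692) / (0.302) = 7.653 m/s.
W = ΔKE = ½m(v₂² − v₁²) = 30.11 J.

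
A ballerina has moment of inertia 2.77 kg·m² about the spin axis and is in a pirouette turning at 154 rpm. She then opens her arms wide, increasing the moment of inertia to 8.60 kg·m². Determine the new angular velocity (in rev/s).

With no external torque about the axis, L is conserved: I₁ω₁ = I₂ω₂.
ω₂ = I₁ω₁ / I₂ = (2.770)(154 rpm) / (8.600) = 49.60 rpm = 0.8267 rev/s.

ω₂ ≈ 0.827 rev/s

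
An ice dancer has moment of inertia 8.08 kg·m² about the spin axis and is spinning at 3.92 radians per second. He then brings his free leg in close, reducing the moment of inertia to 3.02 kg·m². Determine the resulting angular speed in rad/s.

ω₂ ≈ 10.5 rad/s

With no external torque about the axis, L is conserved: I₁ω₁ = I₂ω₂.
ω₂ = I₁ω₁ / I₂ = (8.080)(3.92 rad/s) / (3.020) = 10.49 rad/s.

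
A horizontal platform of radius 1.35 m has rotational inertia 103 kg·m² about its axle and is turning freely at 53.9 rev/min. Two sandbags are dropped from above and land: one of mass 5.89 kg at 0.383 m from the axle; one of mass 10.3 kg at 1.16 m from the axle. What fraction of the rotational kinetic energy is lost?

fraction ≈ 0.125

No external torque acts about the axle; L_before = L_after.
Added inertia Σmr² = (5.89)(0.383)² + (10.3)(1.16)² = 14.72 kg·m²; I_f = 103.0 + 14.72 = 117.7 kg·m².
ω_f = I_p ω_i / I_f = (103.0)(53.9) / 117.7 = 47.16 rpm.
KE_i = ½(103.0)(5.644 rad/s)² = 1641 J; KE_f = ½(117.7)(4.938)² = 1436 J.
Fraction lost = 0.1251.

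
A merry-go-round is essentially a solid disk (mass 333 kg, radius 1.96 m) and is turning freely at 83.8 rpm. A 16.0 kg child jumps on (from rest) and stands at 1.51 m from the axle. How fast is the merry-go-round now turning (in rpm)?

The added mass arrives with no angular momentum about the axle, and any external torque about the axle is negligible, so the system's angular momentum is conserved.
I_p = ½(333)(1.96)² = 639.6 kg·m².
Added inertia Σmr² = (16.0)(1.51)² = 36.48 kg·m²; I_f = 639.6 + 36.48 = 676.1 kg·m².
ω_f = I_p ω_i / I_f = (639.6)(83.8) / 676.1 = 79.28 rpm.

ω_f ≈ 79.3 rpm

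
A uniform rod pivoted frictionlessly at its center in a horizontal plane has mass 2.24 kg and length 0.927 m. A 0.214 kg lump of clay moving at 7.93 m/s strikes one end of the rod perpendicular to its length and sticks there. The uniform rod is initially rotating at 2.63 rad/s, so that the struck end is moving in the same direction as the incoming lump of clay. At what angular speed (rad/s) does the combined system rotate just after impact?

|ω_f| ≈ 5.86 rad/s

About the pivot the impulsive forces during the collision are internal, so angular momentum about that axis is conserved.
I_p = (1/12)(2.24)(0.927)² = 0.1604 kg·m². Taking the sense of the lump of clay's angular momentum as positive, L_{lump} = m v R = (0.214)(7.93)(0.927/2) = 0.7866 kg·m²/s.
L_i = +I_p ω_p + m v R = +(0.1604)(2.63) + 0.7866 = 1.208 kg·m²/s.
After sticking, I_f = I_p + m R² = 0.1604 + (0.214)(0.927/2)² = 0.2064 kg·m².
ω_f = L_i / I_f = 1.208 / 0.2064 = 5.855 rad/s.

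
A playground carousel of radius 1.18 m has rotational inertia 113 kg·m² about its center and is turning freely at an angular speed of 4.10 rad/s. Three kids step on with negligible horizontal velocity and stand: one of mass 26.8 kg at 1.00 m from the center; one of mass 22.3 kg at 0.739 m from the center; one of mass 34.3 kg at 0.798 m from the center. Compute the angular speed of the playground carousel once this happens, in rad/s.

No external torque acts about the center; L_before = L_after.
Added inertia Σmr² = (26.8)(1.00)² + (22.3)(0.739)² + (34.3)(0.798)² = 60.82 kg·m²; I_f = 113.0 + 60.82 = 173.8 kg·m².
ω_f = I_p ω_i / I_f = (113.0)(4.10) / 173.8 = 2.665 rad/s.

ω_f ≈ 2.67 rad/s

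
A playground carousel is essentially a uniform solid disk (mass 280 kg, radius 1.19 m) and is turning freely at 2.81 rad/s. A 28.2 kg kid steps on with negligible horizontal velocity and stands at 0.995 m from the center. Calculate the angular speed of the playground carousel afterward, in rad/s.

The added mass arrives with no angular momentum about the center, and any external torque about the center is negligible, so the system's angular momentum is conserved.
I_p = ½(280)(1.19)² = 198.3 kg·m².
Added inertia Σmr² = (28.2)(0.995)² = 27.92 kg·m²; I_f = 198.3 + 27.92 = 226.2 kg·m².
ω_f = I_p ω_i / I_f = (198.3)(2.81) / 226.2 = 2.463 rad/s.

ω_f ≈ 2.46 rad/s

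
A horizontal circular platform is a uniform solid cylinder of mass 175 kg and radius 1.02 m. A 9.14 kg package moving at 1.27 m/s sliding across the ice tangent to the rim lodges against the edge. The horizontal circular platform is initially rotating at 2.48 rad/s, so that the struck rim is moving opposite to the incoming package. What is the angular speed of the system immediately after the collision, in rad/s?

About the central axle the impulsive forces during the collision are internal, so angular momentum about that axis is conserved.
I_p = ½(175)(1.02)² = 91.03 kg·m². Taking the sense of the package's angular momentum as positive, L_{package} = m v R = (9.14)(1.27)(1.02) = 11.84 kg·m²/s.
L_i = −I_p ω_p + m v R = −(91.03)(2.48) + 11.84 = -213.9 kg·m²/s.
After sticking, I_f = I_p + m R² = 91.03 + (9.14)(1.02)² = 100.5 kg·m².
ω_f = L_i / I_f = -213.9 / 100.5 = -2.128 rad/s.

|ω_f| ≈ 2.13 rad/s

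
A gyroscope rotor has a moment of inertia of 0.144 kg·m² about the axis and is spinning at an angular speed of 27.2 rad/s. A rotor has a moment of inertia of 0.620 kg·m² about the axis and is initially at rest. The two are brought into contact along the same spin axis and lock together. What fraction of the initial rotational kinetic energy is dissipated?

The coupling torques are internal; angular momentum about the shared axis is conserved.
Taking A's sense as positive: L = (0.1440)(27.2) = 3.917 kg·m²·rad/s.
Combined I = 0.1440 + 0.6200 = 0.7640 kg·m².
ω_f = L / I = 3.917 / 0.7640 = 5.127 rad/s.
KE_i = ½ΣIω² = 53.27 J; KE_f = ½(0.7640)(5.127)² = 10.04 J.
Fraction dissipated = (KE_i − KE_f)/KE_i = 0.8115.

fraction ≈ 0.812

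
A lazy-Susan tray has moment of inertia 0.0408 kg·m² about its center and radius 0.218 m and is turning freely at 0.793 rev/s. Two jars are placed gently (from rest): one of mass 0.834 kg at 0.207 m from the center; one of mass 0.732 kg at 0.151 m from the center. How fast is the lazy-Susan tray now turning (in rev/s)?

The added mass arrives with no angular momentum about the center, and any external torque about the center is negligible, so the system's angular momentum is conserved.
Added inertia Σmr² = (0.834)(0.207)² + (0.732)(0.151)² = 0.05243 kg·m²; I_f = 0.04080 + 0.05243 = 0.09323 kg·m².
ω_f = I_p ω_i / I_f = (0.04080)(0.793) / 0.09323 = 0.3471 rev/s.

ω_f ≈ 0.347 rev/s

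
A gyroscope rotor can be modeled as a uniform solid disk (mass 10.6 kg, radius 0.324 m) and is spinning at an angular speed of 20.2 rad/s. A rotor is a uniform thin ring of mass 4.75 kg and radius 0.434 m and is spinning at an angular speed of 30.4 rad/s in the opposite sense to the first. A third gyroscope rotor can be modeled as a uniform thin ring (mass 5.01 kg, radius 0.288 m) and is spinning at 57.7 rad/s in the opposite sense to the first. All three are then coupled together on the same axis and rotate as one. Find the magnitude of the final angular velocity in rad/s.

|ω_f| ≈ 21.4 rad/s

The coupling torques are internal; angular momentum about the shared axis is conserved.
Moments of inertia: I_A = ½(10.6)(0.324)² = 0.5564 kg·m²; I_B = (4.75)(0.434)² = 0.8947 kg·m²; I_C = (5.01)(0.288)² = 0.4155 kg·m².
Taking A's sense as positive: L = (0.5564)(20.2) − (0.8947)(30.4) − (0.4155)(57.7) = -39.94 kg·m²·rad/s.
Combined I = 0.5564 + 0.8947 + 0.4155 = 1.867 kg·m².
ω_f = L / I = -39.94 / 1.867 = -21.40 rad/s.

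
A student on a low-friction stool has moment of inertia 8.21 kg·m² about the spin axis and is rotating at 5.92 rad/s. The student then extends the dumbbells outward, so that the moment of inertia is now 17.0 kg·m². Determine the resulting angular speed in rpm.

ω₂ ≈ 27.3 rpm

Angular momentum about the spin axis is conserved since the torque about it is zero.
ω₂ = I₁ω₁ / I₂ = (8.210)(5.92 rad/s) / (17.00) = 2.859 rad/s = 27.30 rpm.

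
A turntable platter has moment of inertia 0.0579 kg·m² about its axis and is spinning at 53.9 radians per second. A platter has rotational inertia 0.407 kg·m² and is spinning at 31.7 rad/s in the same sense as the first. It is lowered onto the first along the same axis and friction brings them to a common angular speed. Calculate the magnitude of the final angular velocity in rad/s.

|ω_f| ≈ 34.5 rad/s

The coupling torques are internal; angular momentum about the shared axis is conserved.
Taking A's sense as positive: L = (0.05790)(53.9) + (0.4070)(31.7) = 16.02 kg·m²·rad/s.
Combined I = 0.05790 + 0.4070 = 0.4649 kg·m².
ω_f = L / I = 16.02 / 0.4649 = 34.46 rad/s.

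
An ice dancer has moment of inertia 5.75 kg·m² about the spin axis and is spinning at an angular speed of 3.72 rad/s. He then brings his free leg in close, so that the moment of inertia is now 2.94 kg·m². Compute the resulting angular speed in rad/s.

ω₂ ≈ 7.28 rad/s

Angular momentum about the spin axis is conserved since the torque about it is zero.
ω₂ = I₁ω₁ / I₂ = (5.750)(3.72 rad/s) / (2.940) = 7.276 rad/s.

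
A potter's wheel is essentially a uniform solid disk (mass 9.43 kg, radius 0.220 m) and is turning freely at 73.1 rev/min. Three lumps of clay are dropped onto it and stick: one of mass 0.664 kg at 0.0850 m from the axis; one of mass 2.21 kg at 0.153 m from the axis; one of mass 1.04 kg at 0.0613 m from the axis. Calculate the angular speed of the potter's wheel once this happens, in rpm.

ω_f ≈ 57.8 rpm

No external torque acts about the axis; L_before = L_after.
I_p = ½(9.43)(0.220)² = 0.2282 kg·m².
Added inertia Σmr² = (0.664)(0.0850)² + (2.21)(0.153)² + (1.04)(0.0613)² = 0.06044 kg·m²; I_f = 0.2282 + 0.06044 = 0.2886 kg·m².
ω_f = I_p ω_i / I_f = (0.2282)(73.1) / 0.2886 = 57.79 rpm.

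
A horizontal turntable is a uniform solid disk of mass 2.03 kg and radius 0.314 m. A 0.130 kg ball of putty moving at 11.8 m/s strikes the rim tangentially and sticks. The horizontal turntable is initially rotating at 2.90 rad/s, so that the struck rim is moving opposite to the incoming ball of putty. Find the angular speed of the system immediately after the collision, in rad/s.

About the axle the impulsive forces during the collision are internal, so angular momentum about that axis is conserved.
I_p = ½(2.03)(0.314)² = 0.1001 kg·m². Taking the sense of the ball of putty's angular momentum as positive, L_{ball} = m v R = (0.130)(11.8)(0.314) = 0.4817 kg·m²/s.
L_i = −I_p ω_p + m v R = −(0.1001)(2.90) + 0.4817 = 0.1915 kg·m²/s.
After sticking, I_f = I_p + m R² = 0.1001 + (0.130)(0.314)² = 0.1129 kg·m².
ω_f = L_i / I_f = 0.1915 / 0.1129 = 1.696 rad/s.

|ω_f| ≈ 1.70 rad/s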